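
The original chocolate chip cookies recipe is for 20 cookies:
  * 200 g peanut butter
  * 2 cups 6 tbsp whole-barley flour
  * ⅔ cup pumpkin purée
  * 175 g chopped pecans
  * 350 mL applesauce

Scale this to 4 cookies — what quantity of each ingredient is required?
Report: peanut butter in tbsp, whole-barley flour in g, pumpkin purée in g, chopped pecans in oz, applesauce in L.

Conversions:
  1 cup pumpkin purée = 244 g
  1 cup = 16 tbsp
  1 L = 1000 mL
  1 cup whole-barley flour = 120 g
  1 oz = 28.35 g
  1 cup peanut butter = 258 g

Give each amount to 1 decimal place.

peanut butter: 2.5 tbsp; whole-barley flour: 57.0 g; pumpkin purée: 32.5 g; chopped pecans: 1.2 oz; applesauce: 0.1 L

Scaling factor: 4/20 = 1/5 = 0.2.
peanut butter: 200 g × 1/5 ÷ 258 g/cup × 16 tbsp/cup ≈ 2.5 tbsp
whole-barley flour: (2 cup + 6 tbsp = 2.375 cup) × 1/5 × 120 g/cup = 57.0 g
pumpkin purée: 2/3 cup × 1/5 × 244 g/cup ≈ 32.5 g
chopped pecans: 175 g × 1/5 ÷ 28.35 g/oz ≈ 1.2 oz
applesauce: 350 mL × 1/5 ÷ 1000 mL/L ≈ 0.1 L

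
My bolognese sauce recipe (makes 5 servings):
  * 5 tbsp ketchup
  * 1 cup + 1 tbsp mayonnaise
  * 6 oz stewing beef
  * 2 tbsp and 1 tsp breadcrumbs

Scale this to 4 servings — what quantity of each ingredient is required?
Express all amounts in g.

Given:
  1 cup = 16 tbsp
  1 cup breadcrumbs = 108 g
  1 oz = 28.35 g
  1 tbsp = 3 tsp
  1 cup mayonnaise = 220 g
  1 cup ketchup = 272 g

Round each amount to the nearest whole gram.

Scaling factor: 4/5 = 0.8.
ketchup: 5 tbsp × 4/5 ÷ 16 tbsp/cup × 272 g/cup = 68 g
mayonnaise: (1 cup + 1 tbsp = 1.0625 cup) × 4/5 × 220 g/cup = 187 g
stewing beef: 6 oz × 4/5 × 28.35 g/oz ≈ 136 g
breadcrumbs: (2 tbsp + 1 tsp = 7/3 tbsp) × 4/5 ÷ 16 tbsp/cup × 108 g/cup ≈ 13 g

ketchup: 68 g; mayonnaise: 187 g; stewing beef: 136 g; breadcrumbs: 13 g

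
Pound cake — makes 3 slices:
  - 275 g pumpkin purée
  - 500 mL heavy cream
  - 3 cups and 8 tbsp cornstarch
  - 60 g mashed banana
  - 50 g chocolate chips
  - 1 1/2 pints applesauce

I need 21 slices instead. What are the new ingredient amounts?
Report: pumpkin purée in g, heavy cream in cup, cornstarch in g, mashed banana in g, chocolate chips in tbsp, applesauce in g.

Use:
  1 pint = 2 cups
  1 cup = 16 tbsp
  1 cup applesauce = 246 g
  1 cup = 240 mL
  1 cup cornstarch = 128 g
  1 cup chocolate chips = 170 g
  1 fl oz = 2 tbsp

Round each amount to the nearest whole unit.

pumpkin purée: 1925 g; heavy cream: 15 cup; cornstarch: 3136 g; mashed banana: 420 g; chocolate chips: 33 tbsp; applesauce: 5166 g

Scaling factor: 21/3 = 7.
pumpkin purée: 275 g × 7 = 1925 g
heavy cream: 500 mL × 7 ÷ 240 mL/cup ≈ 15 cup
cornstarch: (3 cup + 8 tbsp = 3.5 cup) × 7 × 128 g/cup = 3136 g
mashed banana: 60 g × 7 = 420 g
chocolate chips: 50 g × 7 ÷ 170 g/cup × 16 tbsp/cup ≈ 33 tbsp
applesauce: 1.5 pint × 7 × 2 cup/pint × 246 g/cup = 5166 g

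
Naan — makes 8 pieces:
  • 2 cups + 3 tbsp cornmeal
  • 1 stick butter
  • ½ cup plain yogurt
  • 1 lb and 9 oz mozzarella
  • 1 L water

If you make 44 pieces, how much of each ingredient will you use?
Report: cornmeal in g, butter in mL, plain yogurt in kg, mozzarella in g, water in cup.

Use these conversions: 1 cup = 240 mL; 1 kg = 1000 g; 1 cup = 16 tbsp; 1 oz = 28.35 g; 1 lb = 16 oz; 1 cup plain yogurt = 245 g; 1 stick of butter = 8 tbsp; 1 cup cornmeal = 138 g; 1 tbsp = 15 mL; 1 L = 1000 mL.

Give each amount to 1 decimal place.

Scaling factor: 44/8 = 11/2 = 5.5.
cornmeal: (2 cup + 3 tbsp = 2.1875 cup) × 11/2 × 138 g/cup ≈ 1660.3 g
butter: 1 stick × 11/2 × 8 tbsp/stick × 15 mL/tbsp = 660.0 mL
plain yogurt: 0.5 cup × 11/2 × 245 g/cup ÷ 1000 g/kg ≈ 0.7 kg
mozzarella: (1 lb + 9 oz = 1.5625 lb) × 11/2 × 16 oz/lb × 28.35 g/oz ≈ 3898.1 g
water: 1 L × 11/2 × 1000 mL/L ÷ 240 mL/cup ≈ 22.9 cup

cornmeal: 1660.3 g; butter: 660.0 mL; plain yogurt: 0.7 kg; mozzarella: 3898.1 g; water: 22.9 cup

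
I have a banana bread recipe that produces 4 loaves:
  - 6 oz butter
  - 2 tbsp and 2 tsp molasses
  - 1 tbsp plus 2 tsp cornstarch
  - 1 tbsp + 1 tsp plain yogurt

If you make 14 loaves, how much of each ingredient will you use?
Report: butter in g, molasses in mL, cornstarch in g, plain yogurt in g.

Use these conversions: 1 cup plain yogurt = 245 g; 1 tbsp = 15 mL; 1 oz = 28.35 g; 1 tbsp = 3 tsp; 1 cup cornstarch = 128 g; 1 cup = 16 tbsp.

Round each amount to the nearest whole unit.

Scaling factor: 14/4 = 7/2 = 3.5.
butter: 6 oz × 7/2 × 28.35 g/oz ≈ 595 g
molasses: (2 tbsp + 2 tsp = 8/3 tbsp) × 7/2 × 15 mL/tbsp = 140 mL
cornstarch: (1 tbsp + 2 tsp = 5/3 tbsp) × 7/2 ÷ 16 tbsp/cup × 128 g/cup ≈ 47 g
plain yogurt: (1 tbsp + 1 tsp = 4/3 tbsp) × 7/2 ÷ 16 tbsp/cup × 245 g/cup ≈ 71 g

butter: 595 g; molasses: 140 mL; cornstarch: 47 g; plain yogurt: 71 g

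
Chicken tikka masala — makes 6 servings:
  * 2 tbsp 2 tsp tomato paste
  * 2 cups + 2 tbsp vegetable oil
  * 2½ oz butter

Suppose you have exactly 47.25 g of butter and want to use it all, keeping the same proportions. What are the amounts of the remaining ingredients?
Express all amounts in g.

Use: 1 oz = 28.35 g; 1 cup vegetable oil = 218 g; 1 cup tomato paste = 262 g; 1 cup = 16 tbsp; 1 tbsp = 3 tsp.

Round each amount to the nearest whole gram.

tomato paste: 29 g; vegetable oil: 309 g

The original recipe has 70.875 g of butter, so the scaling factor is 47.25 ÷ 70.875 = 2/3.
tomato paste: (2 tbsp + 2 tsp = 8/3 tbsp) × 2/3 ÷ 16 tbsp/cup × 262 g/cup ≈ 29 g
vegetable oil: (2 cup + 2 tbsp = 2.125 cup) × 2/3 × 218 g/cup ≈ 309 g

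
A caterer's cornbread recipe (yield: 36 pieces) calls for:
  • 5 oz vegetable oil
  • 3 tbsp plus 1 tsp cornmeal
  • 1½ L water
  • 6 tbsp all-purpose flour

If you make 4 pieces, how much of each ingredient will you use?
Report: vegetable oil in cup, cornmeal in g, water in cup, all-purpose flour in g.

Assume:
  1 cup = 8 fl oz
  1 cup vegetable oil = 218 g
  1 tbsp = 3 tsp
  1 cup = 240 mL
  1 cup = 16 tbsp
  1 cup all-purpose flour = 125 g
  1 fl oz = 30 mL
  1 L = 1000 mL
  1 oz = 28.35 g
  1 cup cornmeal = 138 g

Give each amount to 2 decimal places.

vegetable oil: 0.07 cup; cornmeal: 3.19 g; water: 0.69 cup; all-purpose flour: 5.21 g

Scaling factor: 4/36 = 1/9.
vegetable oil: 5 oz × 1/9 × 28.35 g/oz ÷ 218 g/cup ≈ 0.07 cup
cornmeal: (3 tbsp + 1 tsp = 10/3 tbsp) × 1/9 ÷ 16 tbsp/cup × 138 g/cup ≈ 3.19 g
water: 1.5 L × 1/9 × 1000 mL/L ÷ 240 mL/cup ≈ 0.69 cup
all-purpose flour: 6 tbsp × 1/9 ÷ 16 tbsp/cup × 125 g/cup ≈ 5.21 g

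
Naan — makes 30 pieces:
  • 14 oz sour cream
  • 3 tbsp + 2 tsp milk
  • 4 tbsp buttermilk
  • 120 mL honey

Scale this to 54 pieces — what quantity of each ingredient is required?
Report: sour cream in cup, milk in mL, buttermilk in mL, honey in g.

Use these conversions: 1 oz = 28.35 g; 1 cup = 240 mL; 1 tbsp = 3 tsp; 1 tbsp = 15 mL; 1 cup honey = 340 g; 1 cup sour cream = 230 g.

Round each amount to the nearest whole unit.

Scaling factor: 54/30 = 9/5 = 1.8.
sour cream: 14 oz × 9/5 × 28.35 g/oz ÷ 230 g/cup ≈ 3 cup
milk: (3 tbsp + 2 tsp = 11/3 tbsp) × 9/5 × 15 mL/tbsp = 99 mL
buttermilk: 4 tbsp × 9/5 × 15 mL/tbsp = 108 mL
honey: 120 mL × 9/5 ÷ 240 mL/cup × 340 g/cup = 306 g

sour cream: 3 cup; milk: 99 mL; buttermilk: 108 mL; honey: 306 g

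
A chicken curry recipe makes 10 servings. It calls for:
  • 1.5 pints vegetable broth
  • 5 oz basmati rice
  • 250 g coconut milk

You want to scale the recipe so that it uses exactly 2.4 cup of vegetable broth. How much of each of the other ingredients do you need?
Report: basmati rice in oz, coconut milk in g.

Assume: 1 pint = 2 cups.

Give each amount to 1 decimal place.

The original recipe has 3 cup of vegetable broth, so the scaling factor is 2.4 ÷ 3 = 4/5 = 0.8.
basmati rice: 5 oz × 4/5 = 4.0 oz
coconut milk: 250 g × 4/5 = 200.0 g

basmati rice: 4.0 oz; coconut milk: 200.0 g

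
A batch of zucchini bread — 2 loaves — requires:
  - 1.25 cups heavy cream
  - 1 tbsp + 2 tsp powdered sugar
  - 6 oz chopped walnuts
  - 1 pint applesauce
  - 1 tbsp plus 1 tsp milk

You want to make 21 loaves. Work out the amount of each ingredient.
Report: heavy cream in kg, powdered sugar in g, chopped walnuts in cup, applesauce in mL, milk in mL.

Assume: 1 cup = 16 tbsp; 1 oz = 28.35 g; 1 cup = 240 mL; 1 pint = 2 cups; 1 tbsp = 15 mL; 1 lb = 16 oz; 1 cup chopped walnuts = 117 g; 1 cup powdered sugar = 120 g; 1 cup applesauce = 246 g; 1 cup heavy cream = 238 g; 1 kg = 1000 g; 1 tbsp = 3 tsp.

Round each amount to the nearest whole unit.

Scaling factor: 21/2 = 10.5.
heavy cream: 1.25 cup × 21/2 × 238 g/cup ÷ 1000 g/kg ≈ 3 kg
powdered sugar: (1 tbsp + 2 tsp = 5/3 tbsp) × 21/2 ÷ 16 tbsp/cup × 120 g/cup ≈ 131 g
chopped walnuts: 6 oz × 21/2 × 28.35 g/oz ÷ 117 g/cup ≈ 15 cup
applesauce: 1 pint × 21/2 × 2 cup/pint × 240 mL/cup = 5040 mL
milk: (1 tbsp + 1 tsp = 4/3 tbsp) × 21/2 × 15 mL/tbsp = 210 mL

heavy cream: 3 kg; powdered sugar: 131 g; chopped walnuts: 15 cup; applesauce: 5040 mL; milk: 210 mL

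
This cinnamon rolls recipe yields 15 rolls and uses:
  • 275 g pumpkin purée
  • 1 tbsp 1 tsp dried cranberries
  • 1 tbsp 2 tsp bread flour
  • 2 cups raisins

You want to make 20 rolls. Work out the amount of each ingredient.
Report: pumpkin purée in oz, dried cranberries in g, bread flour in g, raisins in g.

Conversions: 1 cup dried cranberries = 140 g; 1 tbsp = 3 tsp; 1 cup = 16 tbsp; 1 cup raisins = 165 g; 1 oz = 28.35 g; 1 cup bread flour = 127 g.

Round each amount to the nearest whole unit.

pumpkin purée: 13 oz; dried cranberries: 16 g; bread flour: 18 g; raisins: 440 g

Scaling factor: 20/15 = 4/3.
pumpkin purée: 275 g × 4/3 ÷ 28.35 g/oz ≈ 13 oz
dried cranberries: (1 tbsp + 1 tsp = 4/3 tbsp) × 4/3 ÷ 16 tbsp/cup × 140 g/cup ≈ 16 g
bread flour: (1 tbsp + 2 tsp = 5/3 tbsp) × 4/3 ÷ 16 tbsp/cup × 127 g/cup ≈ 18 g
raisins: 2 cup × 4/3 × 165 g/cup = 440 g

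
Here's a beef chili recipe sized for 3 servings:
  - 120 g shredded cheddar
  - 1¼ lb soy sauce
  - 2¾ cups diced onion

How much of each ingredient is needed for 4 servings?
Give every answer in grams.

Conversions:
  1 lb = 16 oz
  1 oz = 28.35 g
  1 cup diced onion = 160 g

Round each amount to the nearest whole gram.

Scaling factor: 4/3.
shredded cheddar: 120 g × 4/3 = 160 g
soy sauce: 1.25 lb × 4/3 × 16 oz/lb × 28.35 g/oz = 756 g
diced onion: 2.75 cup × 4/3 × 160 g/cup ≈ 587 g

shredded cheddar: 160 g; soy sauce: 756 g; diced onion: 587 g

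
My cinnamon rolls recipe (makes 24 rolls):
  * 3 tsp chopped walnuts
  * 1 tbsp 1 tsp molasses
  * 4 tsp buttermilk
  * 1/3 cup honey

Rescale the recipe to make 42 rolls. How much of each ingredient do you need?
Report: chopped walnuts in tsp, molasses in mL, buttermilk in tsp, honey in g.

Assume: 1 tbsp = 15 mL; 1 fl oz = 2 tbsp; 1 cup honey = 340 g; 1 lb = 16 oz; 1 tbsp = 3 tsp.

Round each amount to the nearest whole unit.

Scaling factor: 42/24 = 7/4 = 1.75.
chopped walnuts: 3 tsp × 7/4 ≈ 5 tsp
molasses: (1 tbsp + 1 tsp = 4/3 tbsp) × 7/4 × 15 mL/tbsp = 35 mL
buttermilk: 4 tsp × 7/4 = 7 tsp
honey: 1/3 cup × 7/4 × 340 g/cup ≈ 198 g

chopped walnuts: 5 tsp; molasses: 35 mL; buttermilk: 7 tsp; honey: 198 g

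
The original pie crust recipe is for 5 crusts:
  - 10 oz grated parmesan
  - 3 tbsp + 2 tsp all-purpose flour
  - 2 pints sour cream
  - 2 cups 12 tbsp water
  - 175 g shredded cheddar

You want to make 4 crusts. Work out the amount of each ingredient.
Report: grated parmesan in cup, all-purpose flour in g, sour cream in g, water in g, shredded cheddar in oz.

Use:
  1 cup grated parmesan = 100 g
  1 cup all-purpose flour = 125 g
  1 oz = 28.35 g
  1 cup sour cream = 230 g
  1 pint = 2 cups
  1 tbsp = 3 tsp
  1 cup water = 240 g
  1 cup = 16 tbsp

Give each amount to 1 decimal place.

grated parmesan: 2.3 cup; all-purpose flour: 22.9 g; sour cream: 736.0 g; water: 528.0 g; shredded cheddar: 4.9 oz

Scaling factor: 4/5 = 0.8.
grated parmesan: 10 oz × 4/5 × 28.35 g/oz ÷ 100 g/cup ≈ 2.3 cup
all-purpose flour: (3 tbsp + 2 tsp = 11/3 tbsp) × 4/5 ÷ 16 tbsp/cup × 125 g/cup ≈ 22.9 g
sour cream: 2 pint × 4/5 × 2 cup/pint × 230 g/cup = 736.0 g
water: (2 cup + 12 tbsp = 2.75 cup) × 4/5 × 240 g/cup = 528.0 g
shredded cheddar: 175 g × 4/5 ÷ 28.35 g/oz ≈ 4.9 oz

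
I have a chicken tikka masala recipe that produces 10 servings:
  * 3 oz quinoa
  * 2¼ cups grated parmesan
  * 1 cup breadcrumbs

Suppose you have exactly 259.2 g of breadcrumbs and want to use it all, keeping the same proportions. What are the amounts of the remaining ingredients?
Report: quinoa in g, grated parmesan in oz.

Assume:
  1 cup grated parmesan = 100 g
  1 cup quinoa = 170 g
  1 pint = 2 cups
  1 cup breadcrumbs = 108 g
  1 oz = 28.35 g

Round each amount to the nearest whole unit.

The original recipe has 108 g of breadcrumbs, so the scaling factor is 259.2 ÷ 108 = 12/5 = 2.4.
quinoa: 3 oz × 12/5 × 28.35 g/oz ≈ 204 g
grated parmesan: 2.25 cup × 12/5 × 100 g/cup ÷ 28.35 g/oz ≈ 19 oz

quinoa: 204 g; grated parmesan: 19 oz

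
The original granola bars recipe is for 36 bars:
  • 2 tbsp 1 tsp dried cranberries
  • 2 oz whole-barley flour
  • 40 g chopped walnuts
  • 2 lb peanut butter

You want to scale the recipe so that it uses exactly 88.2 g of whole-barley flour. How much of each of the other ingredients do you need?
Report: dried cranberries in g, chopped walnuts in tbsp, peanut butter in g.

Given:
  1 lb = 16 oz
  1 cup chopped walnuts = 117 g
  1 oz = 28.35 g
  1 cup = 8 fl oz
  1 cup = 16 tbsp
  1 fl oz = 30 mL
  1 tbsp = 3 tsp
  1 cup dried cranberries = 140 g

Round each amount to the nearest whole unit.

The original recipe has 56.7 g of whole-barley flour, so the scaling factor is 88.2 ÷ 56.7 = 14/9.
dried cranberries: (2 tbsp + 1 tsp = 7/3 tbsp) × 14/9 ÷ 16 tbsp/cup × 140 g/cup ≈ 32 g
chopped walnuts: 40 g × 14/9 ÷ 117 g/cup × 16 tbsp/cup ≈ 9 tbsp
peanut butter: 2 lb × 14/9 × 16 oz/lb × 28.35 g/oz ≈ 1411 g

dried cranberries: 32 g; chopped walnuts: 9 tbsp; peanut butter: 1411 g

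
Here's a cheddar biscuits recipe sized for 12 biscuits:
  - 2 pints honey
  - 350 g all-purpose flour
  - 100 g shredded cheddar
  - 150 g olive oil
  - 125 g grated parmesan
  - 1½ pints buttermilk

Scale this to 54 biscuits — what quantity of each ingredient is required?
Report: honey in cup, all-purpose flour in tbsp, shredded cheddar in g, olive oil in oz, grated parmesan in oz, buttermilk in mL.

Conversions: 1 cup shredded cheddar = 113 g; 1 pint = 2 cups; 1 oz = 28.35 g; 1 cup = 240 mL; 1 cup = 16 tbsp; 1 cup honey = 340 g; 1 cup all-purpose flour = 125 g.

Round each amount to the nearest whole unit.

Scaling factor: 54/12 = 9/2 = 4.5.
honey: 2 pint × 9/2 × 2 cup/pint = 18 cup
all-purpose flour: 350 g × 9/2 ÷ 125 g/cup × 16 tbsp/cup ≈ 202 tbsp
shredded cheddar: 100 g × 9/2 = 450 g
olive oil: 150 g × 9/2 ÷ 28.35 g/oz ≈ 24 oz
grated parmesan: 125 g × 9/2 ÷ 28.35 g/oz ≈ 20 oz
buttermilk: 1.5 pint × 9/2 × 2 cup/pint × 240 mL/cup = 3240 mL

honey: 18 cup; all-purpose flour: 202 tbsp; shredded cheddar: 450 g; olive oil: 24 oz; grated parmesan: 20 oz; buttermilk: 3240 mL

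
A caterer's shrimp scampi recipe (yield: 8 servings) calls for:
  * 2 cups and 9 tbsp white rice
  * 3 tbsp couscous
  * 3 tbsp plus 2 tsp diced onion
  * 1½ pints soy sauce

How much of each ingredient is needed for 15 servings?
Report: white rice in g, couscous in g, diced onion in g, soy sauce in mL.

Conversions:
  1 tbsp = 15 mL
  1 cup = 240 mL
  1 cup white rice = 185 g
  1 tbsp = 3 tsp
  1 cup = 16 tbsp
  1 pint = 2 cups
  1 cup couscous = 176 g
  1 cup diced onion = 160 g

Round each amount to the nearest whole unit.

Scaling factor: 15/8 = 1.875.
white rice: (2 cup + 9 tbsp = 2.5625 cup) × 15/8 × 185 g/cup ≈ 889 g
couscous: 3 tbsp × 15/8 ÷ 16 tbsp/cup × 176 g/cup ≈ 62 g
diced onion: (3 tbsp + 2 tsp = 11/3 tbsp) × 15/8 ÷ 16 tbsp/cup × 160 g/cup ≈ 69 g
soy sauce: 1.5 pint × 15/8 × 2 cup/pint × 240 mL/cup = 1350 mL

white rice: 889 g; couscous: 62 g; diced onion: 69 g; soy sauce: 1350 mL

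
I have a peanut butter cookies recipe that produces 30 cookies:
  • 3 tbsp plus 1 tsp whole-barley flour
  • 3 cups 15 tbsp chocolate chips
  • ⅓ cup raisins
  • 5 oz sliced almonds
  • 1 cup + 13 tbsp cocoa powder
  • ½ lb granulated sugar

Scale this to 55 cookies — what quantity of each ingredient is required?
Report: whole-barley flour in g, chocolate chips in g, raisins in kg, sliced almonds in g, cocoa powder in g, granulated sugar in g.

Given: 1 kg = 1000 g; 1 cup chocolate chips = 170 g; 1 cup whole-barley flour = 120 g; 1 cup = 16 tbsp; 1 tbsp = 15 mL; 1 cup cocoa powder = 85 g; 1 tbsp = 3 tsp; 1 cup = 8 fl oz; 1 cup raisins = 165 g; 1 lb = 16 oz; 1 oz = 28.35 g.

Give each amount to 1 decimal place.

whole-barley flour: 45.8 g; chocolate chips: 1227.2 g; raisins: 0.1 kg; sliced almonds: 259.9 g; cocoa powder: 282.4 g; granulated sugar: 415.8 g

Scaling factor: 55/30 = 11/6.
whole-barley flour: (3 tbsp + 1 tsp = 10/3 tbsp) × 11/6 ÷ 16 tbsp/cup × 120 g/cup ≈ 45.8 g
chocolate chips: (3 cup + 15 tbsp = 3.9375 cup) × 11/6 × 170 g/cup ≈ 1227.2 g
raisins: 1/3 cup × 11/6 × 165 g/cup ÷ 1000 g/kg ≈ 0.1 kg
sliced almonds: 5 oz × 11/6 × 28.35 g/oz ≈ 259.9 g
cocoa powder: (1 cup + 13 tbsp = 1.8125 cup) × 11/6 × 85 g/cup ≈ 282.4 g
granulated sugar: 0.5 lb × 11/6 × 16 oz/lb × 28.35 g/oz = 415.8 g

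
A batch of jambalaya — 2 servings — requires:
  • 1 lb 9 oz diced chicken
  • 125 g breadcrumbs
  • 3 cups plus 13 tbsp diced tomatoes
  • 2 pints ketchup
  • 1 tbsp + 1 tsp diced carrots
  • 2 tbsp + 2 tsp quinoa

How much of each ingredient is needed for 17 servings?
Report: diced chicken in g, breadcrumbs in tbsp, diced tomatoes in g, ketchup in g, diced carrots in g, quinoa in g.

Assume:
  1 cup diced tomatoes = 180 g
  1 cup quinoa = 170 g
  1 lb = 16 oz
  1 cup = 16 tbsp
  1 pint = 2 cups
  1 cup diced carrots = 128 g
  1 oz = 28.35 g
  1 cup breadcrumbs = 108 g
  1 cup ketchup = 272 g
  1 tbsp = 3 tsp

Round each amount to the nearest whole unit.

diced chicken: 6024 g; breadcrumbs: 157 tbsp; diced tomatoes: 5833 g; ketchup: 9248 g; diced carrots: 91 g; quinoa: 241 g

Scaling factor: 17/2 = 8.5.
diced chicken: (1 lb + 9 oz = 1.5625 lb) × 17/2 × 16 oz/lb × 28.35 g/oz ≈ 6024 g
breadcrumbs: 125 g × 17/2 ÷ 108 g/cup × 16 tbsp/cup ≈ 157 tbsp
diced tomatoes: (3 cup + 13 tbsp = 3.8125 cup) × 17/2 × 180 g/cup ≈ 5833 g
ketchup: 2 pint × 17/2 × 2 cup/pint × 272 g/cup = 9248 g
diced carrots: (1 tbsp + 1 tsp = 4/3 tbsp) × 17/2 ÷ 16 tbsp/cup × 128 g/cup ≈ 91 g
quinoa: (2 tbsp + 2 tsp = 8/3 tbsp) × 17/2 ÷ 16 tbsp/cup × 170 g/cup ≈ 241 g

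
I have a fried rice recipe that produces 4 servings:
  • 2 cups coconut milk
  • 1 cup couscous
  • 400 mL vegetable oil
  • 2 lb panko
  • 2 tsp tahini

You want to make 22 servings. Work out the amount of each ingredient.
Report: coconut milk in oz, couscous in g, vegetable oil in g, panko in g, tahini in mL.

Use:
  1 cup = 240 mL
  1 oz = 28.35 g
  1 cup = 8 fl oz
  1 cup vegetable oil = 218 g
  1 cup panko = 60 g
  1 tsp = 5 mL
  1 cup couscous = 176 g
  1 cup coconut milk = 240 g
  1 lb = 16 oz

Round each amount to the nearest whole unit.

coconut milk: 93 oz; couscous: 968 g; vegetable oil: 1998 g; panko: 4990 g; tahini: 55 mL

Scaling factor: 22/4 = 11/2 = 5.5.
coconut milk: 2 cup × 11/2 × 240 g/cup ÷ 28.35 g/oz ≈ 93 oz
couscous: 1 cup × 11/2 × 176 g/cup = 968 g
vegetable oil: 400 mL × 11/2 ÷ 240 mL/cup × 218 g/cup ≈ 1998 g
panko: 2 lb × 11/2 × 16 oz/lb × 28.35 g/oz ≈ 4990 g
tahini: 2 tsp × 11/2 × 5 mL/tsp = 55 mL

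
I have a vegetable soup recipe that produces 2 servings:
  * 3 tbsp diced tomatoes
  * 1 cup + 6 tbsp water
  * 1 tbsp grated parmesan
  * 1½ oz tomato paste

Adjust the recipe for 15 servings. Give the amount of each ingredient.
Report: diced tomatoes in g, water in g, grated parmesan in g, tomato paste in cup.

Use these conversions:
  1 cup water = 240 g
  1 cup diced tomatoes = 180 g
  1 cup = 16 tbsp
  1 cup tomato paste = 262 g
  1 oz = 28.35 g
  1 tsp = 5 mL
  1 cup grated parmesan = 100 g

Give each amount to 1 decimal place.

Scaling factor: 15/2 = 7.5.
diced tomatoes: 3 tbsp × 15/2 ÷ 16 tbsp/cup × 180 g/cup ≈ 253.1 g
water: (1 cup + 6 tbsp = 1.375 cup) × 15/2 × 240 g/cup = 2475.0 g
grated parmesan: 1 tbsp × 15/2 ÷ 16 tbsp/cup × 100 g/cup ≈ 46.9 g
tomato paste: 1.5 oz × 15/2 × 28.35 g/oz ÷ 262 g/cup ≈ 1.2 cup

diced tomatoes: 253.1 g; water: 2475.0 g; grated parmesan: 46.9 g; tomato paste: 1.2 cup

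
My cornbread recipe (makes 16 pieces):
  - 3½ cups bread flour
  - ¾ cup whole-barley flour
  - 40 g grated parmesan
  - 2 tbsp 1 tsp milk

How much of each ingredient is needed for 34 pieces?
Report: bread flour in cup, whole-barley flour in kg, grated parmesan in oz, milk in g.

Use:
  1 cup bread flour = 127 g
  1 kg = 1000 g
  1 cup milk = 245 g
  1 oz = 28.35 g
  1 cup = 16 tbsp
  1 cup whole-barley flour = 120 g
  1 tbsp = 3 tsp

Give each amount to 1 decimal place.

Scaling factor: 34/16 = 17/8 = 2.125.
bread flour: 3.5 cup × 17/8 ≈ 7.4 cup
whole-barley flour: 0.75 cup × 17/8 × 120 g/cup ÷ 1000 g/kg ≈ 0.2 kg
grated parmesan: 40 g × 17/8 ÷ 28.35 g/oz ≈ 3.0 oz
milk: (2 tbsp + 1 tsp = 7/3 tbsp) × 17/8 ÷ 16 tbsp/cup × 245 g/cup ≈ 75.9 g

bread flour: 7.4 cup; whole-barley flour: 0.2 kg; grated parmesan: 3.0 oz; milk: 75.9 g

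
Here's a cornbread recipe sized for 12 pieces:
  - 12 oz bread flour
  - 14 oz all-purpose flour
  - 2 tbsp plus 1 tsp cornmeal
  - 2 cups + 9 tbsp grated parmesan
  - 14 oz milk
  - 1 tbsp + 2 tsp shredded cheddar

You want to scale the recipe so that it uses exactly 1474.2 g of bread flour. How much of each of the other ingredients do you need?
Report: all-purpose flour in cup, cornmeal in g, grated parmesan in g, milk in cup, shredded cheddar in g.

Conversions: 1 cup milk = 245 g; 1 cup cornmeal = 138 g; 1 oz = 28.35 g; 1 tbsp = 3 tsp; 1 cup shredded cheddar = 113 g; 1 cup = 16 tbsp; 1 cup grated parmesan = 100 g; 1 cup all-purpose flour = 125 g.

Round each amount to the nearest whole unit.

The original recipe has 340.2 g of bread flour, so the scaling factor is 1474.2 ÷ 340.2 = 13/3.
all-purpose flour: 14 oz × 13/3 × 28.35 g/oz ÷ 125 g/cup ≈ 14 cup
cornmeal: (2 tbsp + 1 tsp = 7/3 tbsp) × 13/3 ÷ 16 tbsp/cup × 138 g/cup ≈ 87 g
grated parmesan: (2 cup + 9 tbsp = 2.5625 cup) × 13/3 × 100 g/cup ≈ 1110 g
milk: 14 oz × 13/3 × 28.35 g/oz ÷ 245 g/cup ≈ 7 cup
shredded cheddar: (1 tbsp + 2 tsp = 5/3 tbsp) × 13/3 ÷ 16 tbsp/cup × 113 g/cup ≈ 51 g

all-purpose flour: 14 cup; cornmeal: 87 g; grated parmesan: 1110 g; milk: 7 cup; shredded cheddar: 51 g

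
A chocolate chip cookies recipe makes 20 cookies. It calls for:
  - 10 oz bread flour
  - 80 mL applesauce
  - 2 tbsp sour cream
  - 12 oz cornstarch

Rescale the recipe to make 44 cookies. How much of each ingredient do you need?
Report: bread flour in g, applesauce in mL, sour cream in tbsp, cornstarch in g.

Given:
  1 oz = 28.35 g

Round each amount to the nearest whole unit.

bread flour: 624 g; applesauce: 176 mL; sour cream: 4 tbsp; cornstarch: 748 g

Scaling factor: 44/20 = 11/5 = 2.2.
bread flour: 10 oz × 11/5 × 28.35 g/oz ≈ 624 g
applesauce: 80 mL × 11/5 = 176 mL
sour cream: 2 tbsp × 11/5 ≈ 4 tbsp
cornstarch: 12 oz × 11/5 × 28.35 g/oz ≈ 748 g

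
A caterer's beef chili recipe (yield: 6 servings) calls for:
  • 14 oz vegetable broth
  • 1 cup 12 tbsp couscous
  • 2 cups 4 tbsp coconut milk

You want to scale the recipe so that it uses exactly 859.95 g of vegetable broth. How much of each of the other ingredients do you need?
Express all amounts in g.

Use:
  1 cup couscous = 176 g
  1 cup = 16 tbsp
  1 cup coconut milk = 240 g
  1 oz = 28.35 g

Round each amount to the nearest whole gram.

The original recipe has 396.9 g of vegetable broth, so the scaling factor is 859.95 ÷ 396.9 = 13/6.
couscous: (1 cup + 12 tbsp = 1.75 cup) × 13/6 × 176 g/cup ≈ 667 g
coconut milk: (2 cup + 4 tbsp = 2.25 cup) × 13/6 × 240 g/cup = 1170 g

couscous: 667 g; coconut milk: 1170 g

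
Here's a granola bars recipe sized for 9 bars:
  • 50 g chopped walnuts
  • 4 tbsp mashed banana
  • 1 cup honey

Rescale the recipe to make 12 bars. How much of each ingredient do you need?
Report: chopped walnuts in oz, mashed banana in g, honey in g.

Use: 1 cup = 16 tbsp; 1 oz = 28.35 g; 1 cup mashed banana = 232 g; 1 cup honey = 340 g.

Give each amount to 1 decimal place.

chopped walnuts: 2.4 oz; mashed banana: 77.3 g; honey: 453.3 g

Scaling factor: 12/9 = 4/3.
chopped walnuts: 50 g × 4/3 ÷ 28.35 g/oz ≈ 2.4 oz
mashed banana: 4 tbsp × 4/3 ÷ 16 tbsp/cup × 232 g/cup ≈ 77.3 g
honey: 1 cup × 4/3 × 340 g/cup ≈ 453.3 g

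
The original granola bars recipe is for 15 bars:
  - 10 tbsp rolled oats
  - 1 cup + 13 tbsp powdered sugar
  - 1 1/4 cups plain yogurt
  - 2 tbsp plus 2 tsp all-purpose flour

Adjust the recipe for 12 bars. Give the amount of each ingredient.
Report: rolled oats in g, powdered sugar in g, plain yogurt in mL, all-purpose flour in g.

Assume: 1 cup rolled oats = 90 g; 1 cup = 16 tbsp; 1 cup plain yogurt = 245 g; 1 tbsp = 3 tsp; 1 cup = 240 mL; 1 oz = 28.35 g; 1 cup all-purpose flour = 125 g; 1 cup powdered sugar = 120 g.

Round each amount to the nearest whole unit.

Scaling factor: 12/15 = 4/5 = 0.8.
rolled oats: 10 tbsp × 4/5 ÷ 16 tbsp/cup × 90 g/cup = 45 g
powdered sugar: (1 cup + 13 tbsp = 1.8125 cup) × 4/5 × 120 g/cup = 174 g
plain yogurt: 1.25 cup × 4/5 × 240 mL/cup = 240 mL
all-purpose flour: (2 tbsp + 2 tsp = 8/3 tbsp) × 4/5 ÷ 16 tbsp/cup × 125 g/cup ≈ 17 g

rolled oats: 45 g; powdered sugar: 174 g; plain yogurt: 240 mL; all-purpose flour: 17 g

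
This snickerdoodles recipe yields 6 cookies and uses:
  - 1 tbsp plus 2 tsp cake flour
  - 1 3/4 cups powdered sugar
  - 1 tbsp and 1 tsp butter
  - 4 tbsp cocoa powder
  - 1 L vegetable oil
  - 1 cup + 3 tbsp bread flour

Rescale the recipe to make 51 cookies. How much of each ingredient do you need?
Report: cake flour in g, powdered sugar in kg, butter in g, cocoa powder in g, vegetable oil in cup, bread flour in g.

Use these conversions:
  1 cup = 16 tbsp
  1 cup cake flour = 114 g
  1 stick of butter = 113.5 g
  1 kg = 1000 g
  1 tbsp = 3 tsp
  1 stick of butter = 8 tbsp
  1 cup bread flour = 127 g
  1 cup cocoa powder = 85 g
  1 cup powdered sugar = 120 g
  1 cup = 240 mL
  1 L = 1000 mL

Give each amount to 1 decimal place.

cake flour: 100.9 g; powdered sugar: 1.8 kg; butter: 160.8 g; cocoa powder: 180.6 g; vegetable oil: 35.4 cup; bread flour: 1281.9 g

Scaling factor: 51/6 = 17/2 = 8.5.
cake flour: (1 tbsp + 2 tsp = 5/3 tbsp) × 17/2 ÷ 16 tbsp/cup × 114 g/cup ≈ 100.9 g
powdered sugar: 1.75 cup × 17/2 × 120 g/cup ÷ 1000 g/kg ≈ 1.8 kg
butter: (1 tbsp + 1 tsp = 4/3 tbsp) × 17/2 ÷ 8 tbsp/stick × 113.5 g/stick ≈ 160.8 g
cocoa powder: 4 tbsp × 17/2 ÷ 16 tbsp/cup × 85 g/cup ≈ 180.6 g
vegetable oil: 1 L × 17/2 × 1000 mL/L ÷ 240 mL/cup ≈ 35.4 cup
bread flour: (1 cup + 3 tbsp = 1.1875 cup) × 17/2 × 127 g/cup ≈ 1281.9 g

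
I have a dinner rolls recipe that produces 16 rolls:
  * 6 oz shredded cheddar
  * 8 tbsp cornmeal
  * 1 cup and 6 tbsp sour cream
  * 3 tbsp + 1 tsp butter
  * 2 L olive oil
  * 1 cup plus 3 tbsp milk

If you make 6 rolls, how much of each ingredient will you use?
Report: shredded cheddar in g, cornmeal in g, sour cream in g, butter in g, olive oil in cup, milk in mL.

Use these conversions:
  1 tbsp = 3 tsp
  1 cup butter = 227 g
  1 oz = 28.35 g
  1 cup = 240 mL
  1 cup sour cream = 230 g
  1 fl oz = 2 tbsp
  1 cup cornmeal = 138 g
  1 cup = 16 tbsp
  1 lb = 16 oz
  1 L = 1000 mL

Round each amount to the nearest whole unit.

shredded cheddar: 64 g; cornmeal: 26 g; sour cream: 119 g; butter: 18 g; olive oil: 3 cup; milk: 107 mL

Scaling factor: 6/16 = 3/8 = 0.375.
shredded cheddar: 6 oz × 3/8 × 28.35 g/oz ≈ 64 g
cornmeal: 8 tbsp × 3/8 ÷ 16 tbsp/cup × 138 g/cup ≈ 26 g
sour cream: (1 cup + 6 tbsp = 1.375 cup) × 3/8 × 230 g/cup ≈ 119 g
butter: (3 tbsp + 1 tsp = 10/3 tbsp) × 3/8 ÷ 16 tbsp/cup × 227 g/cup ≈ 18 g
olive oil: 2 L × 3/8 × 1000 mL/L ÷ 240 mL/cup ≈ 3 cup
milk: (1 cup + 3 tbsp = 1.1875 cup) × 3/8 × 240 mL/cup ≈ 107 mL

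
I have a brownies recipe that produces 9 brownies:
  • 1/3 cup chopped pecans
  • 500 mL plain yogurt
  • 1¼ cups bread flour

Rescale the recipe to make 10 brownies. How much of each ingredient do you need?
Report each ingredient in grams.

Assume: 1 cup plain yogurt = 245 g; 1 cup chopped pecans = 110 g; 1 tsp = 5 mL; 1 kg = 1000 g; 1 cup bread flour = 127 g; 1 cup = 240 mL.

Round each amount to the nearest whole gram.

chopped pecans: 41 g; plain yogurt: 567 g; bread flour: 176 g

Scaling factor: 10/9.
chopped pecans: 1/3 cup × 10/9 × 110 g/cup ≈ 41 g
plain yogurt: 500 mL × 10/9 ÷ 240 mL/cup × 245 g/cup ≈ 567 g
bread flour: 1.25 cup × 10/9 × 127 g/cup ≈ 176 g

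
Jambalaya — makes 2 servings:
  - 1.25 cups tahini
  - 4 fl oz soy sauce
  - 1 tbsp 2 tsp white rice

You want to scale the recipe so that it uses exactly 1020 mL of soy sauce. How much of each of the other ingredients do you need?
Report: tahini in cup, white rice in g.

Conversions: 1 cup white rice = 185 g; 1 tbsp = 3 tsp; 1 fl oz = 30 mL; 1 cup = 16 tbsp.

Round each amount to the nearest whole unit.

The original recipe has 120 mL of soy sauce, so the scaling factor is 1020 ÷ 120 = 17/2 = 8.5.
tahini: 1.25 cup × 17/2 ≈ 11 cup
white rice: (1 tbsp + 2 tsp = 5/3 tbsp) × 17/2 ÷ 16 tbsp/cup × 185 g/cup ≈ 164 g

tahini: 11 cup; white rice: 164 g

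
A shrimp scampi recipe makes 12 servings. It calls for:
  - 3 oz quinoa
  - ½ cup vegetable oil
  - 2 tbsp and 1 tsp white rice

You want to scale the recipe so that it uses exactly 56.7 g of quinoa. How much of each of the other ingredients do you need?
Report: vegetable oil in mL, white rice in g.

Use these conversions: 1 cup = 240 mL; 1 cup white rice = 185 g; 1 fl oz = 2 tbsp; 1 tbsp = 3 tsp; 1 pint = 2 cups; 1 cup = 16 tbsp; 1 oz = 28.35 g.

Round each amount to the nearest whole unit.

vegetable oil: 80 mL; white rice: 18 g

The original recipe has 85.05 g of quinoa, so the scaling factor is 56.7 ÷ 85.05 = 2/3.
vegetable oil: 0.5 cup × 2/3 × 240 mL/cup = 80 mL
white rice: (2 tbsp + 1 tsp = 7/3 tbsp) × 2/3 ÷ 16 tbsp/cup × 185 g/cup ≈ 18 g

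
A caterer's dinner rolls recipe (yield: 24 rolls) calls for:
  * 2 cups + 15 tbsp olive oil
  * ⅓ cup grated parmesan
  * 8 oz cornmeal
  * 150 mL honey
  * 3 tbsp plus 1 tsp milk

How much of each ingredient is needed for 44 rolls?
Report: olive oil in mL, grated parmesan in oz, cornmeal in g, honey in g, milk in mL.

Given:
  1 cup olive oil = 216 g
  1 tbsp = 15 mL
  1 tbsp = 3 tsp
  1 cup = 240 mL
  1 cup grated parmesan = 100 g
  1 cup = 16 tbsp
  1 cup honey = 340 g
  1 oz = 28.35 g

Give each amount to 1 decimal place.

olive oil: 1292.5 mL; grated parmesan: 2.2 oz; cornmeal: 415.8 g; honey: 389.6 g; milk: 91.7 mL

Scaling factor: 44/24 = 11/6.
olive oil: (2 cup + 15 tbsp = 2.9375 cup) × 11/6 × 240 mL/cup = 1292.5 mL
grated parmesan: 1/3 cup × 11/6 × 100 g/cup ÷ 28.35 g/oz ≈ 2.2 oz
cornmeal: 8 oz × 11/6 × 28.35 g/oz = 415.8 g
honey: 150 mL × 11/6 ÷ 240 mL/cup × 340 g/cup ≈ 389.6 g
milk: (3 tbsp + 1 tsp = 10/3 tbsp) × 11/6 × 15 mL/tbsp ≈ 91.7 mL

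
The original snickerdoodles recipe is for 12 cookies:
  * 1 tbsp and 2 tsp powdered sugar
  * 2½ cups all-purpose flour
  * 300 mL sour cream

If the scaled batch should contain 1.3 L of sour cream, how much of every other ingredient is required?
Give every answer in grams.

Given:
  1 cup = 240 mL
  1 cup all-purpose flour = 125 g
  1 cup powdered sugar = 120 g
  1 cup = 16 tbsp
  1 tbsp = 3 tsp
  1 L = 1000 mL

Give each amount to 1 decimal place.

powdered sugar: 54.2 g; all-purpose flour: 1354.2 g

The original recipe has 0.3 L of sour cream, so the scaling factor is 1.3 ÷ 0.3 = 13/3.
powdered sugar: (1 tbsp + 2 tsp = 5/3 tbsp) × 13/3 ÷ 16 tbsp/cup × 120 g/cup ≈ 54.2 g
all-purpose flour: 2.5 cup × 13/3 × 125 g/cup ≈ 1354.2 g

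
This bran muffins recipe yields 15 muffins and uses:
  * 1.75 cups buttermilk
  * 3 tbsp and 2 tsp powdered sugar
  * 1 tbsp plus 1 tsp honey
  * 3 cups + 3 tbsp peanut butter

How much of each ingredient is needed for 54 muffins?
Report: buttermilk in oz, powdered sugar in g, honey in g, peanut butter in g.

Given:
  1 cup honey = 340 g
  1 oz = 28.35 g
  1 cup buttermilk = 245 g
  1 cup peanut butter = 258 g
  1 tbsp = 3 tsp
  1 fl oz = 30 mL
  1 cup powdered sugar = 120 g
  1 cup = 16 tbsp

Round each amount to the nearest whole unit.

Scaling factor: 54/15 = 18/5 = 3.6.
buttermilk: 1.75 cup × 18/5 × 245 g/cup ÷ 28.35 g/oz ≈ 54 oz
powdered sugar: (3 tbsp + 2 tsp = 11/3 tbsp) × 18/5 ÷ 16 tbsp/cup × 120 g/cup = 99 g
honey: (1 tbsp + 1 tsp = 4/3 tbsp) × 18/5 ÷ 16 tbsp/cup × 340 g/cup = 102 g
peanut butter: (3 cup + 3 tbsp = 3.1875 cup) × 18/5 × 258 g/cup ≈ 2961 g

buttermilk: 54 oz; powdered sugar: 99 g; honey: 102 g; peanut butter: 2961 g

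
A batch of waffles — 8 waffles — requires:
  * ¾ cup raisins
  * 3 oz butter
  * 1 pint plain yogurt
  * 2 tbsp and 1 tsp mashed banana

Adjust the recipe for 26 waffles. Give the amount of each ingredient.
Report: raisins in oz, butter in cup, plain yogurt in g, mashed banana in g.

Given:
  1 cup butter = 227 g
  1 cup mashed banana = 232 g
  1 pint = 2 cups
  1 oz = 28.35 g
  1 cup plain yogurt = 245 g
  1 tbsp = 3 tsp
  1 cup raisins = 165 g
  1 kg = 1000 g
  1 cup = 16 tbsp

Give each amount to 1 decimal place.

raisins: 14.2 oz; butter: 1.2 cup; plain yogurt: 1592.5 g; mashed banana: 110.0 g

Scaling factor: 26/8 = 13/4 = 3.25.
raisins: 0.75 cup × 13/4 × 165 g/cup ÷ 28.35 g/oz ≈ 14.2 oz
butter: 3 oz × 13/4 × 28.35 g/oz ÷ 227 g/cup ≈ 1.2 cup
plain yogurt: 1 pint × 13/4 × 2 cup/pint × 245 g/cup = 1592.5 g
mashed banana: (2 tbsp + 1 tsp = 7/3 tbsp) × 13/4 ÷ 16 tbsp/cup × 232 g/cup ≈ 110.0 g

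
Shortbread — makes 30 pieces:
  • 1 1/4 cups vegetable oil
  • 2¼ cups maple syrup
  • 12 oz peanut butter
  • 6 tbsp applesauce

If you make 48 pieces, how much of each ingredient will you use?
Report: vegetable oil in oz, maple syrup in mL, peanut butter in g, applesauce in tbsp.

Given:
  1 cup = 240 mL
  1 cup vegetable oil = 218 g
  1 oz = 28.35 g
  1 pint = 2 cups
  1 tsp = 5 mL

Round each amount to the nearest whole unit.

Scaling factor: 48/30 = 8/5 = 1.6.
vegetable oil: 1.25 cup × 8/5 × 218 g/cup ÷ 28.35 g/oz ≈ 15 oz
maple syrup: 2.25 cup × 8/5 × 240 mL/cup = 864 mL
peanut butter: 12 oz × 8/5 × 28.35 g/oz ≈ 544 g
applesauce: 6 tbsp × 8/5 ≈ 10 tbsp

vegetable oil: 15 oz; maple syrup: 864 mL; peanut butter: 544 g; applesauce: 10 tbsp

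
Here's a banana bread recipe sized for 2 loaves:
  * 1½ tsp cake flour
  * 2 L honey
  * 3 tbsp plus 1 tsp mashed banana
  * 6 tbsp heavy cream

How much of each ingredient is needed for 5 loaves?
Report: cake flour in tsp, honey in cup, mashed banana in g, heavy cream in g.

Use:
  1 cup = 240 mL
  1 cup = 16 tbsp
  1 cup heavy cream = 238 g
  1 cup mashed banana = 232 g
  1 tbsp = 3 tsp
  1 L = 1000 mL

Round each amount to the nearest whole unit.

Scaling factor: 5/2 = 2.5.
cake flour: 1.5 tsp × 5/2 ≈ 4 tsp
honey: 2 L × 5/2 × 1000 mL/L ÷ 240 mL/cup ≈ 21 cup
mashed banana: (3 tbsp + 1 tsp = 10/3 tbsp) × 5/2 ÷ 16 tbsp/cup × 232 g/cup ≈ 121 g
heavy cream: 6 tbsp × 5/2 ÷ 16 tbsp/cup × 238 g/cup ≈ 223 g

cake flour: 4 tsp; honey: 21 cup; mashed banana: 121 g; heavy cream: 223 g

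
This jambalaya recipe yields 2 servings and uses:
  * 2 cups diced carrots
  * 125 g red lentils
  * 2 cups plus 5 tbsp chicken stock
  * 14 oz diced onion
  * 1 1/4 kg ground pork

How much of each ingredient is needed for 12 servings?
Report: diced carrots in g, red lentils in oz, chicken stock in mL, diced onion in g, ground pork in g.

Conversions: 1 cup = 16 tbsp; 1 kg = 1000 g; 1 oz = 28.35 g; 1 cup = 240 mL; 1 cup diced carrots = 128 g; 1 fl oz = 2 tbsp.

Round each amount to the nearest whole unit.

Scaling factor: 12/2 = 6.
diced carrots: 2 cup × 6 × 128 g/cup = 1536 g
red lentils: 125 g × 6 ÷ 28.35 g/oz ≈ 26 oz
chicken stock: (2 cup + 5 tbsp = 2.3125 cup) × 6 × 240 mL/cup = 3330 mL
diced onion: 14 oz × 6 × 28.35 g/oz ≈ 2381 g
ground pork: 1.25 kg × 6 × 1000 g/kg = 7500 g

diced carrots: 1536 g; red lentils: 26 oz; chicken stock: 3330 mL; diced onion: 2381 g; ground pork: 7500 g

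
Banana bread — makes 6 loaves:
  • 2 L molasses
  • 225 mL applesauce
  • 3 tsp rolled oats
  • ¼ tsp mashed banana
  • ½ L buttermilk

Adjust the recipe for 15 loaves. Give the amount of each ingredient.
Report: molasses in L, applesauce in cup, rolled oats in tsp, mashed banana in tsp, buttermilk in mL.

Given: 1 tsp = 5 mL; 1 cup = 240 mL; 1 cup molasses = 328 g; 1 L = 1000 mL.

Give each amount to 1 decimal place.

Scaling factor: 15/6 = 5/2 = 2.5.
molasses: 2 L × 5/2 = 5.0 L
applesauce: 225 mL × 5/2 ÷ 240 mL/cup ≈ 2.3 cup
rolled oats: 3 tsp × 5/2 = 7.5 tsp
mashed banana: 0.25 tsp × 5/2 ≈ 0.6 tsp
buttermilk: 0.5 L × 5/2 × 1000 mL/L = 1250.0 mL

molasses: 5.0 L; applesauce: 2.3 cup; rolled oats: 7.5 tsp; mashed banana: 0.6 tsp; buttermilk: 1250.0 mL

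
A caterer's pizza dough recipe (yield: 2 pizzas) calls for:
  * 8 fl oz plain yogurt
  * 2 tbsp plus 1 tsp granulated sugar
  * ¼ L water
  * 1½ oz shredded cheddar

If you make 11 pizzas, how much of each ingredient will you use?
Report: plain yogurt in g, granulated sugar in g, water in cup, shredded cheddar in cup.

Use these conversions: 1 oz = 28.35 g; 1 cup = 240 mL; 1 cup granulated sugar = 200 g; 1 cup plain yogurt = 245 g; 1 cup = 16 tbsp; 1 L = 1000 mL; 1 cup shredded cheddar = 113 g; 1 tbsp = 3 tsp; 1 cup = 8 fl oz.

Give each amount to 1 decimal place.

Scaling factor: 11/2 = 5.5.
plain yogurt: 8 fl oz × 11/2 ÷ 8 fl oz/cup × 245 g/cup = 1347.5 g
granulated sugar: (2 tbsp + 1 tsp = 7/3 tbsp) × 11/2 ÷ 16 tbsp/cup × 200 g/cup ≈ 160.4 g
water: 0.25 L × 11/2 × 1000 mL/L ÷ 240 mL/cup ≈ 5.7 cup
shredded cheddar: 1.5 oz × 11/2 × 28.35 g/oz ÷ 113 g/cup ≈ 2.1 cup

plain yogurt: 1347.5 g; granulated sugar: 160.4 g; water: 5.7 cup; shredded cheddar: 2.1 cup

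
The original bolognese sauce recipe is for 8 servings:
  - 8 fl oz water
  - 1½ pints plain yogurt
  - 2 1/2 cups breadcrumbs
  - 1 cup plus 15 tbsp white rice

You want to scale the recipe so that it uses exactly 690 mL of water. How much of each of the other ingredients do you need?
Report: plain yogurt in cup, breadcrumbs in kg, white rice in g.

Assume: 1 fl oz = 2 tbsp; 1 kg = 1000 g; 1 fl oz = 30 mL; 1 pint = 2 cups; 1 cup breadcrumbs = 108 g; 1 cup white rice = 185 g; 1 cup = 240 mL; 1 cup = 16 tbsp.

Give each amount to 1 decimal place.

plain yogurt: 8.6 cup; breadcrumbs: 0.8 kg; white rice: 1030.5 g

The original recipe has 240 mL of water, so the scaling factor is 690 ÷ 240 = 23/8 = 2.875.
plain yogurt: 1.5 pint × 23/8 × 2 cup/pint ≈ 8.6 cup
breadcrumbs: 2.5 cup × 23/8 × 108 g/cup ÷ 1000 g/kg ≈ 0.8 kg
white rice: (1 cup + 15 tbsp = 1.9375 cup) × 23/8 × 185 g/cup ≈ 1030.5 g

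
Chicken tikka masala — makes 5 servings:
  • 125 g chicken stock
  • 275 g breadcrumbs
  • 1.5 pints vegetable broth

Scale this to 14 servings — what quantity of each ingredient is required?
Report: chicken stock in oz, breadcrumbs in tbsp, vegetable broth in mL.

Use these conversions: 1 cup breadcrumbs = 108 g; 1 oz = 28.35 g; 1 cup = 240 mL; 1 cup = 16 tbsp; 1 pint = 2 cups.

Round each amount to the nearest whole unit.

Scaling factor: 14/5 = 2.8.
chicken stock: 125 g × 14/5 ÷ 28.35 g/oz ≈ 12 oz
breadcrumbs: 275 g × 14/5 ÷ 108 g/cup × 16 tbsp/cup ≈ 114 tbsp
vegetable broth: 1.5 pint × 14/5 × 2 cup/pint × 240 mL/cup = 2016 mL

chicken stock: 12 oz; breadcrumbs: 114 tbsp; vegetable broth: 2016 mL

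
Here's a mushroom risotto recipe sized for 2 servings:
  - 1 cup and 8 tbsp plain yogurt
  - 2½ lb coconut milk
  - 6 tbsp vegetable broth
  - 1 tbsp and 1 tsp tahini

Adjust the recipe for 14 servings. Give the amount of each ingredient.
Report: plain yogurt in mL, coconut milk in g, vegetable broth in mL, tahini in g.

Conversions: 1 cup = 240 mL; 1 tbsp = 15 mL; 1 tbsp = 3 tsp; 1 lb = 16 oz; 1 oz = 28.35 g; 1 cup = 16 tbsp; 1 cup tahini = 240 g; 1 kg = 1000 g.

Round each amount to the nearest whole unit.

plain yogurt: 2520 mL; coconut milk: 7938 g; vegetable broth: 630 mL; tahini: 140 g

Scaling factor: 14/2 = 7.
plain yogurt: (1 cup + 8 tbsp = 1.5 cup) × 7 × 240 mL/cup = 2520 mL
coconut milk: 2.5 lb × 7 × 16 oz/lb × 28.35 g/oz = 7938 g
vegetable broth: 6 tbsp × 7 × 15 mL/tbsp = 630 mL
tahini: (1 tbsp + 1 tsp = 4/3 tbsp) × 7 ÷ 16 tbsp/cup × 240 g/cup = 140 g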